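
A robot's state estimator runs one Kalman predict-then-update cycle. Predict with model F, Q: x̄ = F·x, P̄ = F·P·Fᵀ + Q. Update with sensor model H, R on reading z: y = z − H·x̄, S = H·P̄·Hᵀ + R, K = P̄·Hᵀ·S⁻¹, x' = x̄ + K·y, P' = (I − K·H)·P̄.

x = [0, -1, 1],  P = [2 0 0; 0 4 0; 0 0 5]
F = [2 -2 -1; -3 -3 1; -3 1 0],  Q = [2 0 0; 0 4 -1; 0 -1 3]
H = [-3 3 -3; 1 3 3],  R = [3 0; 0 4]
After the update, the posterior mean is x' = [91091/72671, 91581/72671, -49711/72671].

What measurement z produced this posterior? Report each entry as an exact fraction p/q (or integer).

z = [2, 3]

x̄ = F·x = [1, 4, -1]
P̄ = F·P·Fᵀ + Q = [31 7 -20; 7 63 5; -20 5 25]
S = H·P̄·Hᵀ + R = [498 447; 447 839]
K = P̄·Hᵀ·S⁻¹ = [-2164/72671 460/72671; 11350/72671 12229/72671; -10430/72671 11620/72671]
x' − x̄ = [18420/72671, -199103/72671, 22960/72671] = K·y
y = (KᵀK)⁻¹·Kᵀ·(x' − x̄) = [-10, -7]
z = y + H·x̄ = [-10, -7] + [12, 10] = [2, 3]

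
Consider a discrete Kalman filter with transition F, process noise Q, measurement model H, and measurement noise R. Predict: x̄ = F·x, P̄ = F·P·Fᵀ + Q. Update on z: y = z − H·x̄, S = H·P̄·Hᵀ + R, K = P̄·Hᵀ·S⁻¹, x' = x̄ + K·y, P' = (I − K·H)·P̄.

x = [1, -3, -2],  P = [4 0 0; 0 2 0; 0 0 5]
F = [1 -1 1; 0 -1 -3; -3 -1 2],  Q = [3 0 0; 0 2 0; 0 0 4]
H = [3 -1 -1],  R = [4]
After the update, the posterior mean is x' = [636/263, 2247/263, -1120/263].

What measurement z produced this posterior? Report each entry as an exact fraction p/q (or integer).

z = [3]

x̄ = F·x = [2, 9, -4]
P̄ = F·P·Fᵀ + Q = [14 -13 0; -13 49 -28; 0 -28 62]
S = H·P̄·Hᵀ + R = [263]
K = P̄·Hᵀ·S⁻¹ = [55/263; -60/263; -34/263]
x' − x̄ = [110/263, -120/263, -68/263] = K·y
y = (KᵀK)⁻¹·Kᵀ·(x' − x̄) = [2]
z = y + H·x̄ = [2] + [1] = [3]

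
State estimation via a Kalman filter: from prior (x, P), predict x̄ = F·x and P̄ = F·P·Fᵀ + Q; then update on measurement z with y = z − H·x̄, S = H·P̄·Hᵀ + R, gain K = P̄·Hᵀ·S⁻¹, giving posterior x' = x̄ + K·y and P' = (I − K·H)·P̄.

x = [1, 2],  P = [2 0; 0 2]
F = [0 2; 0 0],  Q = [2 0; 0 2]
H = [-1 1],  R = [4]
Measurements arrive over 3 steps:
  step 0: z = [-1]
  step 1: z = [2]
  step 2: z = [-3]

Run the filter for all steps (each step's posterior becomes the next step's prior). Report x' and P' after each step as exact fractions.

step 0: x̄ = F·x = [4, 0]
step 0: P̄ = F·P·Fᵀ + Q = [10 0; 0 2]
step 0: y = z − H·x̄ = [3]
step 0: S = H·P̄·Hᵀ + R = [16]
step 0: K = P̄·Hᵀ·S⁻¹ = [-5/8; 1/8]
step 0: x' = x̄ + K·y = [17/8, 3/8]
step 0: P' = (I − K·H)·P̄ = [15/4 5/4; 5/4 7/4]
step 1: x̄ = F·x = [3/4, 0]
step 1: P̄ = F·P·Fᵀ + Q = [9 0; 0 2]
step 1: y = z − H·x̄ = [11/4]
step 1: S = H·P̄·Hᵀ + R = [15]
step 1: K = P̄·Hᵀ·S⁻¹ = [-3/5; 2/15]
step 1: x' = x̄ + K·y = [-9/10, 11/30]
step 1: P' = (I − K·H)·P̄ = [18/5 6/5; 6/5 26/15]
step 2: x̄ = F·x = [11/15, 0]
step 2: P̄ = F·P·Fᵀ + Q = [134/15 0; 0 2]
step 2: y = z − H·x̄ = [-34/15]
step 2: S = H·P̄·Hᵀ + R = [224/15]
step 2: K = P̄·Hᵀ·S⁻¹ = [-67/112; 15/112]
step 2: x' = x̄ + K·y = [117/56, -17/56]
step 2: P' = (I − K·H)·P̄ = [201/56 67/56; 67/56 97/56]

step 0: x' = [17/8, 3/8], P' = [15/4 5/4; 5/4 7/4]
step 1: x' = [-9/10, 11/30], P' = [18/5 6/5; 6/5 26/15]
step 2: x' = [117/56, -17/56], P' = [201/56 67/56; 67/56 97/56]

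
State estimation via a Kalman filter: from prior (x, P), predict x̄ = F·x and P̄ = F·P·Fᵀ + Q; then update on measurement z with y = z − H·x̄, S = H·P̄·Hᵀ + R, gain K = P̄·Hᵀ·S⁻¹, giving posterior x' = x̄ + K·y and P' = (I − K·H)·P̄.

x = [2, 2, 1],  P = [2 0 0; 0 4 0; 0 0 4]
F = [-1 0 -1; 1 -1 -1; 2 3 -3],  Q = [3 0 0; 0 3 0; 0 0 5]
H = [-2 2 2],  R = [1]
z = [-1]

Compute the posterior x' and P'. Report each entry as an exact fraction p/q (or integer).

x̄ = F·x = [-3, -1, 7]
P̄ = F·P·Fᵀ + Q = [9 2 8; 2 13 4; 8 4 85]
y = z − H·x̄ = [-19]
S = H·P̄·Hᵀ + R = [381]
K = P̄·Hᵀ·S⁻¹ = [2/381; 10/127; 54/127]
x' = x̄ + K·y = [-1181/381, -317/127, -137/127]
P' = (I − K·H)·P̄ = [3425/381 234/127 908/127; 234/127 1351/127 -1112/127; 908/127 -1112/127 2047/127]

x' = [-1181/381, -317/127, -137/127]
P' = [3425/381 234/127 908/127; 234/127 1351/127 -1112/127; 908/127 -1112/127 2047/127]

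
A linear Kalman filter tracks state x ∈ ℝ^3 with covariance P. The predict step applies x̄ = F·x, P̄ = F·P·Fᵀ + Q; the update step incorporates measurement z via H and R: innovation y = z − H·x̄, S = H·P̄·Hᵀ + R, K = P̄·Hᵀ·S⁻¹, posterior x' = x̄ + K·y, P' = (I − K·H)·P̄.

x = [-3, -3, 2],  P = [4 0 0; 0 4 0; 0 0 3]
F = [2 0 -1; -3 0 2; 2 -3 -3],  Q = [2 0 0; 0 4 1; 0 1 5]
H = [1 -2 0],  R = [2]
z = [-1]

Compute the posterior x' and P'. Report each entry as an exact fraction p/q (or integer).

x' = [-5/13, 47/117, 826/117]
P' = [30/13 12/13 4/13; 12/13 296/351 -53/351; 4/13 -53/351 18035/351]

x̄ = F·x = [-8, 13, -3]
P̄ = F·P·Fᵀ + Q = [21 -30 25; -30 52 -41; 25 -41 84]
y = z − H·x̄ = [33]
S = H·P̄·Hᵀ + R = [351]
K = P̄·Hᵀ·S⁻¹ = [3/13; -134/351; 107/351]
x' = x̄ + K·y = [-5/13, 47/117, 826/117]
P' = (I − K·H)·P̄ = [30/13 12/13 4/13; 12/13 296/351 -53/351; 4/13 -53/351 18035/351]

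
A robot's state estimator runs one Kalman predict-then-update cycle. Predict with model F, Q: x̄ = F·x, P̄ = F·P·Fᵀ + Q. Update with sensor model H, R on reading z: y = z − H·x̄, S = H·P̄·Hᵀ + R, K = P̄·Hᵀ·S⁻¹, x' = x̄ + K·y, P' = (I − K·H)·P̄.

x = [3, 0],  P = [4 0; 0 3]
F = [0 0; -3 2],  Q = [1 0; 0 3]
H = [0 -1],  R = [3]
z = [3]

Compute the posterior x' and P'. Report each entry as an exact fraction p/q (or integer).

x' = [0, -10/3]
P' = [1 0; 0 17/6]

x̄ = F·x = [0, -9]
P̄ = F·P·Fᵀ + Q = [1 0; 0 51]
y = z − H·x̄ = [-6]
S = H·P̄·Hᵀ + R = [54]
K = P̄·Hᵀ·S⁻¹ = [0; -17/18]
x' = x̄ + K·y = [0, -10/3]
P' = (I − K·H)·P̄ = [1 0; 0 17/6]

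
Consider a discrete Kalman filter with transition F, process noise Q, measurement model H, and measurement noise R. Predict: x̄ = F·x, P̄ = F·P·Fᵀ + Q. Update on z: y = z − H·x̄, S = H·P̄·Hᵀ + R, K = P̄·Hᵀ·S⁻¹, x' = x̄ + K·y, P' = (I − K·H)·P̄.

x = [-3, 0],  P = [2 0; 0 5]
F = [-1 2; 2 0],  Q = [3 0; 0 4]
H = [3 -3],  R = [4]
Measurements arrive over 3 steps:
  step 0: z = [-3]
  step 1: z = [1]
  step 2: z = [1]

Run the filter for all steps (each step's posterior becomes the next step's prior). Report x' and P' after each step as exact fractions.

step 0: x̄ = F·x = [3, -6]
step 0: P̄ = F·P·Fᵀ + Q = [25 -4; -4 12]
step 0: y = z − H·x̄ = [-30]
step 0: S = H·P̄·Hᵀ + R = [409]
step 0: K = P̄·Hᵀ·S⁻¹ = [87/409; -48/409]
step 0: x' = x̄ + K·y = [-1383/409, -1014/409]
step 0: P' = (I − K·H)·P̄ = [2656/409 2540/409; 2540/409 2604/409]
step 1: x̄ = F·x = [-645/409, -2766/409]
step 1: P̄ = F·P·Fᵀ + Q = [4139/409 4848/409; 4848/409 12260/409]
step 1: y = z − H·x̄ = [-5954/409]
step 1: S = H·P̄·Hᵀ + R = [61963/409]
step 1: K = P̄·Hᵀ·S⁻¹ = [-2127/61963; -22236/61963]
step 1: x' = x̄ + K·y = [-66753/61963, -95346/61963]
step 1: P' = (I − K·H)·P̄ = [615992/61963 618828/61963; 618828/61963 648476/61963]
step 2: x̄ = F·x = [-123939/61963, -133506/61963]
step 2: P̄ = F·P·Fᵀ + Q = [920473/61963 1243328/61963; 1243328/61963 2711820/61963]
step 2: y = z − H·x̄ = [33262/61963]
step 2: S = H·P̄·Hᵀ + R = [10558585/61963]
step 2: K = P̄·Hᵀ·S⁻¹ = [-193713/2111717; -4405476/10558585]
step 2: x' = x̄ + K·y = [-4327863/2111717, -25114494/10558585]
step 2: P' = (I − K·H)·P̄ = [28341992/2111717 28600276/2111717; 28600276/2111717 148875348/10558585]

step 0: x' = [-1383/409, -1014/409], P' = [2656/409 2540/409; 2540/409 2604/409]
step 1: x' = [-66753/61963, -95346/61963], P' = [615992/61963 618828/61963; 618828/61963 648476/61963]
step 2: x' = [-4327863/2111717, -25114494/10558585], P' = [28341992/2111717 28600276/2111717; 28600276/2111717 148875348/10558585]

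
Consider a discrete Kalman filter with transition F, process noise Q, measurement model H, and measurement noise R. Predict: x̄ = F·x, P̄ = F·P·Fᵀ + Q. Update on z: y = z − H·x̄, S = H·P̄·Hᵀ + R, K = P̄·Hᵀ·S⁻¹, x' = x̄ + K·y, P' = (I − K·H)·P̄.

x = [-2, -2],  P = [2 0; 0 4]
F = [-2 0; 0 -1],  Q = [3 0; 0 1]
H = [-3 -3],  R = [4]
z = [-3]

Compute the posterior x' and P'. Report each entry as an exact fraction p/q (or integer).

x' = [97/148, 71/148]
P' = [539/148 -495/148; -495/148 515/148]

x̄ = F·x = [4, 2]
P̄ = F·P·Fᵀ + Q = [11 0; 0 5]
y = z − H·x̄ = [15]
S = H·P̄·Hᵀ + R = [148]
K = P̄·Hᵀ·S⁻¹ = [-33/148; -15/148]
x' = x̄ + K·y = [97/148, 71/148]
P' = (I − K·H)·P̄ = [539/148 -495/148; -495/148 515/148]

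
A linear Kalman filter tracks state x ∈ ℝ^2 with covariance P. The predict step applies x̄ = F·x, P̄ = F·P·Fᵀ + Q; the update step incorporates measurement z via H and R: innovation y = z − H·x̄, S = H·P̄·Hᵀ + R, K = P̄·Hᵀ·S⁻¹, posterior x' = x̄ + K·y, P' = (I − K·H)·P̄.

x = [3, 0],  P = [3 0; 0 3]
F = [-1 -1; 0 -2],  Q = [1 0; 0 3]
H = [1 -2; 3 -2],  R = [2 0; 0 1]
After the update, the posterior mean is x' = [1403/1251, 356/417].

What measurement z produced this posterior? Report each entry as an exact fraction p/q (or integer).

z = [-1, 2]

x̄ = F·x = [-3, 0]
P̄ = F·P·Fᵀ + Q = [7 6; 6 15]
S = H·P̄·Hᵀ + R = [45 33; 33 52]
K = P̄·Hᵀ·S⁻¹ = [-557/1251 190/417; -284/417 28/139]
x' − x̄ = [5156/1251, 356/417] = K·y
y = (KᵀK)⁻¹·Kᵀ·(x' − x̄) = [2, 11]
z = y + H·x̄ = [2, 11] + [-3, -9] = [-1, 2]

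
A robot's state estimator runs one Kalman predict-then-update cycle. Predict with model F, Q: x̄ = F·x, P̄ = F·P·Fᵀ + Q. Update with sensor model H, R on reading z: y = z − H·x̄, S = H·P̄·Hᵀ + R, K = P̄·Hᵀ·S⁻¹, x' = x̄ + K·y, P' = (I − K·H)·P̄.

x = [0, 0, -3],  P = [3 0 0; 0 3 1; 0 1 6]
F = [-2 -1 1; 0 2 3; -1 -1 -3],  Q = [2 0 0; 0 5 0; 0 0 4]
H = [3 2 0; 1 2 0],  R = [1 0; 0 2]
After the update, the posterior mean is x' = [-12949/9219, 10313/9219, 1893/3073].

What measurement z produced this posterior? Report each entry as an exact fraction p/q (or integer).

x̄ = F·x = [-3, -9, 9]
P̄ = F·P·Fᵀ + Q = [21 11 -7; 11 83 -69; -7 -69 70]
S = H·P̄·Hᵀ + R = [654 483; 483 399]
K = P̄·Hᵀ·S⁻¹ = [626/1317 -1437/3073; -290/1317 6547/9219; 314/1317 -6011/9219]
x' − x̄ = [14708/9219, 93284/9219, -25764/3073] = K·y
y = (KᵀK)⁻¹·Kᵀ·(x' − x̄) = [25, 22]
z = y + H·x̄ = [25, 22] + [-27, -21] = [-2, 1]

z = [-2, 1]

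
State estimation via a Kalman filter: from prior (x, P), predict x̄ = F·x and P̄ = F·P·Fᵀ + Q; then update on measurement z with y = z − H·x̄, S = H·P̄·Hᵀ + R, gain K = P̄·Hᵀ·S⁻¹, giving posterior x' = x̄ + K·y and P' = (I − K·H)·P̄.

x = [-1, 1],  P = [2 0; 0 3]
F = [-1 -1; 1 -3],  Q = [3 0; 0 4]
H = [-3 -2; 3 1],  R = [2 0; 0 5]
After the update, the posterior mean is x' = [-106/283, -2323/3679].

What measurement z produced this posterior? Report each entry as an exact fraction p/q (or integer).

x̄ = F·x = [0, -4]
P̄ = F·P·Fᵀ + Q = [8 7; 7 33]
S = H·P̄·Hᵀ + R = [290 -201; -201 152]
K = P̄·Hᵀ·S⁻¹ = [35/283 104/283; -2370/3679 -1827/3679]
x' − x̄ = [-106/283, 12393/3679] = K·y
y = (KᵀK)⁻¹·Kᵀ·(x' − x̄) = [-6, 1]
z = y + H·x̄ = [-6, 1] + [8, -4] = [2, -3]

z = [2, -3]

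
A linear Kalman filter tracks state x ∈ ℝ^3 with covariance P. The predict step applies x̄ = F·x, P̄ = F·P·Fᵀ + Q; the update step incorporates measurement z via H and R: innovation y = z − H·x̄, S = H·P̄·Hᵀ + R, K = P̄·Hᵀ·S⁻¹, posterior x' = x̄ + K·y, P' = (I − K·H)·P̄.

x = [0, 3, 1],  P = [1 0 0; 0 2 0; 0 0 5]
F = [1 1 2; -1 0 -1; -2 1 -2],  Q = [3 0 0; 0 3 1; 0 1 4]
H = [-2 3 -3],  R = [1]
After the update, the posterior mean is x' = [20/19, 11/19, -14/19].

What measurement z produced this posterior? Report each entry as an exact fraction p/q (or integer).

x̄ = F·x = [5, -1, 1]
P̄ = F·P·Fᵀ + Q = [26 -11 -20; -11 9 13; -20 13 30]
S = H·P̄·Hᵀ + R = [114]
K = P̄·Hᵀ·S⁻¹ = [-25/114; 5/57; -11/114]
x' − x̄ = [-75/19, 30/19, -33/19] = K·y
y = (KᵀK)⁻¹·Kᵀ·(x' − x̄) = [18]
z = y + H·x̄ = [18] + [-16] = [2]

z = [2]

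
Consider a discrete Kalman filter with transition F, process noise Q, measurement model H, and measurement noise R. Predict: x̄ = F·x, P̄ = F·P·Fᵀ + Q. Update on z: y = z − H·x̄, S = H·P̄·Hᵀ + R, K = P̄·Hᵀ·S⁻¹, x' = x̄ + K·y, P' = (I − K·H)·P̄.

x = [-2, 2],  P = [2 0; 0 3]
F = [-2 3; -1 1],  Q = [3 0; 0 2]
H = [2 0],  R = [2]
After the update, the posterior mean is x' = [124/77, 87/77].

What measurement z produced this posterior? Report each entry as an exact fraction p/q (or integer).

x̄ = F·x = [10, 4]
P̄ = F·P·Fᵀ + Q = [38 13; 13 7]
S = H·P̄·Hᵀ + R = [154]
K = P̄·Hᵀ·S⁻¹ = [38/77; 13/77]
x' − x̄ = [-646/77, -221/77] = K·y
y = (KᵀK)⁻¹·Kᵀ·(x' − x̄) = [-17]
z = y + H·x̄ = [-17] + [20] = [3]

z = [3]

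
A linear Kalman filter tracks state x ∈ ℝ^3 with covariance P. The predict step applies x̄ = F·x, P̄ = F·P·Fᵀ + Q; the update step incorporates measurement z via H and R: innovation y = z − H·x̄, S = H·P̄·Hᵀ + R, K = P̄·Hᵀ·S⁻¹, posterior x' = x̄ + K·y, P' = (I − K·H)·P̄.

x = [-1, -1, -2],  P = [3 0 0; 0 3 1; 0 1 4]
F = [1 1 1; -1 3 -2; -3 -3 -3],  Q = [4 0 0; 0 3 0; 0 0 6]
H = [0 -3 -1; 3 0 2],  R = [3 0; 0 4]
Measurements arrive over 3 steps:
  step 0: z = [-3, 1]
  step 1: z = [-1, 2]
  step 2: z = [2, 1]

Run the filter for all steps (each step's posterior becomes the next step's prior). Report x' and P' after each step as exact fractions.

step 0: x' = [-4927/2365, -529/2365, 801/215], P' = [81332/7095 40724/7095 -11216/645; 40724/7095 23483/7095 -5822/645; -11216/645 -5822/645 17638/645]
step 1: x' = [28513750/13515311, 44405372/40545933, -94383212/40545933], P' = [45237548/13515311 21243582/13515311 -64057116/13515311; 21243582/13515311 31680423/27030622 -34205221/13515311; -64057116/13515311 -34205221/13515311 103131508/13515311]
step 2: x' = [78482953105/48757142993, 7695638240/146271428979, -298463255959/146271428979], P' = [162578305428/48757142993 76056831106/48757142993 -230067006756/48757142993; 76056831106/48757142993 113246261207/97514285986 -122442785065/48757142993; -230067006756/48757142993 -122442785065/48757142993 370363438216/48757142993]

step 0: x̄ = F·x = [-4, 2, 12]
step 0: P̄ = F·P·Fᵀ + Q = [16 -1 -36; -1 37 3; -36 3 114]
step 0: y = z − H·x̄ = [15, -11]
step 0: S = H·P̄·Hᵀ + R = [468 -129; -129 172]
step 0: K = P̄·Hᵀ·S⁻¹ = [28/495 -689/7095; -149/495 -1478/7095; -4/45 407/645]
step 0: x' = x̄ + K·y = [-4927/2365, -529/2365, 801/215]
step 0: P' = (I − K·H)·P̄ = [81332/7095 40724/7095 -11216/645; 40724/7095 23483/7095 -5822/645; -11216/645 -5822/645 17638/645]
step 1: x̄ = F·x = [61/43, -14282/2365, -183/43]
step 1: P̄ = F·P·Fᵀ + Q = [205/43 -69/43 -99/43; -69/43 373564/2365 207/43; -99/43 207/43 555/43]
step 1: y = z − H·x̄ = [-55276/2365, 269/43]
step 1: S = H·P̄·Hᵀ + R = [3468006/2365 -1434/43; -1434/43 3049/43]
step 1: K = P̄·Hᵀ·S⁻¹ = [108790/13515311 1899603/13515311; -26630827/81091866 -1169924/13515311; -515845/40545933 3522917/13515311]
step 1: x' = x̄ + K·y = [28513750/13515311, 44405372/40545933, -94383212/40545933]
step 1: P' = (I − K·H)·P̄ = [45237548/13515311 21243582/13515311 -64057116/13515311; 21243582/13515311 31680423/27030622 -34205221/13515311; -64057116/13515311 -34205221/13515311 103131508/13515311]
step 2: x̄ = F·x = [11854470/13515311, 236441290/40545933, -35563410/13515311]
step 2: P̄ = F·P·Fᵀ + Q = [128466003/27030622 -7053277/27030622 -61030545/27030622; -7053277/27030622 1335288225/27030622 21159831/27030622; -61030545/27030622 21159831/27030622 345275367/27030622]
step 2: y = z − H·x̄ = [227908502/13515311, 49078721/13515311]
step 2: S = H·P̄·Hᵀ + R = [6285460122/13515311 -285469296/13515311; -285469296/13515311 1913051443/27030622]
step 2: K = P̄·Hᵀ·S⁻¹ = [632171146/48757142993 6900225693/48757142993; -94853213491/292542857958 -4178769203/48757142993; -3035083021/146271428979 12631464041/48757142993]
step 2: x' = x̄ + K·y = [78482953105/48757142993, 7695638240/146271428979, -298463255959/146271428979]
step 2: P' = (I − K·H)·P̄ = [162578305428/48757142993 76056831106/48757142993 -230067006756/48757142993; 76056831106/48757142993 113246261207/97514285986 -122442785065/48757142993; -230067006756/48757142993 -122442785065/48757142993 370363438216/48757142993]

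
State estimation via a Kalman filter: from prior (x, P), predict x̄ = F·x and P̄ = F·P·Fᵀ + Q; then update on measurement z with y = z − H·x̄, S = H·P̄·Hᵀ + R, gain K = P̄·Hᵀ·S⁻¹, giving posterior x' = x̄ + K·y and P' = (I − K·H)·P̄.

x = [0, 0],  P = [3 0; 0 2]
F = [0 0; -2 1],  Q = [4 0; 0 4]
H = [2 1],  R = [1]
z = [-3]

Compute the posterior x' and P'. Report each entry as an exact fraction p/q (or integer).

x̄ = F·x = [0, 0]
P̄ = F·P·Fᵀ + Q = [4 0; 0 18]
y = z − H·x̄ = [-3]
S = H·P̄·Hᵀ + R = [35]
K = P̄·Hᵀ·S⁻¹ = [8/35; 18/35]
x' = x̄ + K·y = [-24/35, -54/35]
P' = (I − K·H)·P̄ = [76/35 -144/35; -144/35 306/35]

x' = [-24/35, -54/35]
P' = [76/35 -144/35; -144/35 306/35]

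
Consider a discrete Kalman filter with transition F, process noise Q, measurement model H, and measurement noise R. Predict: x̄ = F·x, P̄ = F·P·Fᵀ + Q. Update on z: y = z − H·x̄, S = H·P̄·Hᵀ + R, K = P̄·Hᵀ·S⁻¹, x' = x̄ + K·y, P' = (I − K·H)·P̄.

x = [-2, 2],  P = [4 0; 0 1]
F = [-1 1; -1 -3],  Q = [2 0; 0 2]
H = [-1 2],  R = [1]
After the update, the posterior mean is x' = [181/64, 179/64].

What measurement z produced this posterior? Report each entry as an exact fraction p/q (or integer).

x̄ = F·x = [4, -4]
P̄ = F·P·Fᵀ + Q = [7 1; 1 15]
S = H·P̄·Hᵀ + R = [64]
K = P̄·Hᵀ·S⁻¹ = [-5/64; 29/64]
x' − x̄ = [-75/64, 435/64] = K·y
y = (KᵀK)⁻¹·Kᵀ·(x' − x̄) = [15]
z = y + H·x̄ = [15] + [-12] = [3]

z = [3]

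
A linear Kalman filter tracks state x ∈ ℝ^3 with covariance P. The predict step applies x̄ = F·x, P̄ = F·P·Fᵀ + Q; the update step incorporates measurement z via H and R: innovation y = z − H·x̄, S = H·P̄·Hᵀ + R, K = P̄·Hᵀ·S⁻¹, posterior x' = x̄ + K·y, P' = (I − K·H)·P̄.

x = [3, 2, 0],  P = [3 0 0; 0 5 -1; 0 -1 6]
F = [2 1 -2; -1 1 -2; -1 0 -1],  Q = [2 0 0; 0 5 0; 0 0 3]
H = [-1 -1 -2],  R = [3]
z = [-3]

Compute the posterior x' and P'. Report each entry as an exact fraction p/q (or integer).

x̄ = F·x = [8, -1, -3]
P̄ = F·P·Fᵀ + Q = [47 27 7; 27 41 16; 7 16 12]
y = z − H·x̄ = [-2]
S = H·P̄·Hᵀ + R = [285]
K = P̄·Hᵀ·S⁻¹ = [-88/285; -20/57; -47/285]
x' = x̄ + K·y = [2456/285, -17/57, -761/285]
P' = (I − K·H)·P̄ = [5651/285 -221/57 -2141/285; -221/57 337/57 -28/57; -2141/285 -28/57 1211/285]

x' = [2456/285, -17/57, -761/285]
P' = [5651/285 -221/57 -2141/285; -221/57 337/57 -28/57; -2141/285 -28/57 1211/285]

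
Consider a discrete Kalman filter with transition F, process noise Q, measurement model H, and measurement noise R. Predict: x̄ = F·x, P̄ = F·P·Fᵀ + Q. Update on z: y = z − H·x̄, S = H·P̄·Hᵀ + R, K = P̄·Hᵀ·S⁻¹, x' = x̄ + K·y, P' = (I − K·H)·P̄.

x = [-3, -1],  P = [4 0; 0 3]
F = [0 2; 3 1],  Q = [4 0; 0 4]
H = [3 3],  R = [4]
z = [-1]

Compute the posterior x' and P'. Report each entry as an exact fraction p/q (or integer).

x̄ = F·x = [-2, -10]
P̄ = F·P·Fᵀ + Q = [16 6; 6 43]
y = z − H·x̄ = [35]
S = H·P̄·Hᵀ + R = [643]
K = P̄·Hᵀ·S⁻¹ = [66/643; 147/643]
x' = x̄ + K·y = [1024/643, -1285/643]
P' = (I − K·H)·P̄ = [5932/643 -5844/643; -5844/643 6040/643]

x' = [1024/643, -1285/643]
P' = [5932/643 -5844/643; -5844/643 6040/643]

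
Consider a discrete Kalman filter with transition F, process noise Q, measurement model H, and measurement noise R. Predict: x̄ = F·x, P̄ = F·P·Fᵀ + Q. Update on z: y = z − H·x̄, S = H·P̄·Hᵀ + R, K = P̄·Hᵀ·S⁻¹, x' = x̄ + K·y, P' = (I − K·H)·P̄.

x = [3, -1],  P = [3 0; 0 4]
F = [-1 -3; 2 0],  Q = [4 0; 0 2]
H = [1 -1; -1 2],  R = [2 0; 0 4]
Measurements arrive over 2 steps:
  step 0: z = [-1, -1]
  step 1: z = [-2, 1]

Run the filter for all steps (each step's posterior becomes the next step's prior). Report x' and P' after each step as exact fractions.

step 0: x̄ = F·x = [0, 6]
step 0: P̄ = F·P·Fᵀ + Q = [43 -6; -6 14]
step 0: y = z − H·x̄ = [5, -13]
step 0: S = H·P̄·Hᵀ + R = [71 -89; -89 127]
step 0: K = P̄·Hᵀ·S⁻¹ = [166/137 57/137; 243/548 317/548]
step 0: x' = x̄ + K·y = [89/137, 191/274]
step 0: P' = (I − K·H)·P̄ = [892/137 560/137; 560/137 877/274]
step 1: x̄ = F·x = [-751/274, 178/137]
step 1: P̄ = F·P·Fᵀ + Q = [17493/274 -5144/137; -5144/137 3842/137]
step 1: y = z − H·x̄ = [559/274, -1189/274]
step 1: S = H·P̄·Hᵀ + R = [46301/274 -63725/274; -63725/274 90477/274]
step 1: K = P̄·Hᵀ·S⁻¹ = [39961/58531 3518/58531; 16197/234124 77797/234124]
step 1: x' = x̄ + K·y = [-94166/58531, -359/234124]
step 1: P' = (I − K·H)·P̄ = [173916/58531 93994/58531; 93994/58531 171791/117062]

step 0: x' = [89/137, 191/274], P' = [892/137 560/137; 560/137 877/274]
step 1: x' = [-94166/58531, -359/234124], P' = [173916/58531 93994/58531; 93994/58531 171791/117062]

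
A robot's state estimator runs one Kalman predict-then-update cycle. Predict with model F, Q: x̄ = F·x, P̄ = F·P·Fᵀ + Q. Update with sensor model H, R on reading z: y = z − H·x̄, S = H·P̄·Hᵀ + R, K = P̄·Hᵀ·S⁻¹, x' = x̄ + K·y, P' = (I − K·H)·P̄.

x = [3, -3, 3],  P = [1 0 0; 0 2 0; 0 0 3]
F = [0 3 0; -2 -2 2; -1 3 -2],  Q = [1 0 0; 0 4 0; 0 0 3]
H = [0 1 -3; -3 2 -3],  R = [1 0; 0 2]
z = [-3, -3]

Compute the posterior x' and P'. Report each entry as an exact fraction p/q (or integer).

x' = [-85617/43277, -273276/43277, -51342/43277]
P' = [55760/43277 126234/43277 37074/43277; 126234/43277 379172/43277 124858/43277; 37074/43277 124858/43277 45770/43277]

x̄ = F·x = [-9, 6, -18]
P̄ = F·P·Fᵀ + Q = [19 -12 18; -12 28 -22; 18 -22 34]
y = z − H·x̄ = [-63, -96]
S = H·P̄·Hᵀ + R = [467 758; 758 1323]
K = P̄·Hᵀ·S⁻¹ = [15012/43277 -13017/43277; 4598/43277 2534/43277; -12452/43277 592/43277]
x' = x̄ + K·y = [-85617/43277, -273276/43277, -51342/43277]
P' = (I − K·H)·P̄ = [55760/43277 126234/43277 37074/43277; 126234/43277 379172/43277 124858/43277; 37074/43277 124858/43277 45770/43277]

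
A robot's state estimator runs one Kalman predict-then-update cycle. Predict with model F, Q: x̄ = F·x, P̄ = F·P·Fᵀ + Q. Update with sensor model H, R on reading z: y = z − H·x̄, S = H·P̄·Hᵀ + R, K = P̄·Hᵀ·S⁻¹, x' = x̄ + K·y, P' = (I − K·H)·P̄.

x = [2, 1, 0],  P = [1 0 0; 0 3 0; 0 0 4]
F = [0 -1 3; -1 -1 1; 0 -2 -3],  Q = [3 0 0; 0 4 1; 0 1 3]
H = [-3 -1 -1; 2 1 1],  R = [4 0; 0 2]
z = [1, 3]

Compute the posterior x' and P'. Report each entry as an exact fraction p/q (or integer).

x̄ = F·x = [-1, -3, -2]
P̄ = F·P·Fᵀ + Q = [42 15 -30; 15 12 -5; -30 -5 51]
y = z − H·x̄ = [-7, 10]
S = H·P̄·Hᵀ + R = [345 -230; -230 163]
K = P̄·Hᵀ·S⁻¹ = [-2223/3335 -15/29; 34/3335 7/29; 3952/3335 46/29]
x' = x̄ + K·y = [-5024/3335, -2193/3335, 18566/3335]
P' = (I − K·H)·P̄ = [12342/3335 -1746/3335 -26388/3335; -1746/3335 12003/3335 -6901/3335; -26388/3335 -6901/3335 70257/3335]

x' = [-5024/3335, -2193/3335, 18566/3335]
P' = [12342/3335 -1746/3335 -26388/3335; -1746/3335 12003/3335 -6901/3335; -26388/3335 -6901/3335 70257/3335]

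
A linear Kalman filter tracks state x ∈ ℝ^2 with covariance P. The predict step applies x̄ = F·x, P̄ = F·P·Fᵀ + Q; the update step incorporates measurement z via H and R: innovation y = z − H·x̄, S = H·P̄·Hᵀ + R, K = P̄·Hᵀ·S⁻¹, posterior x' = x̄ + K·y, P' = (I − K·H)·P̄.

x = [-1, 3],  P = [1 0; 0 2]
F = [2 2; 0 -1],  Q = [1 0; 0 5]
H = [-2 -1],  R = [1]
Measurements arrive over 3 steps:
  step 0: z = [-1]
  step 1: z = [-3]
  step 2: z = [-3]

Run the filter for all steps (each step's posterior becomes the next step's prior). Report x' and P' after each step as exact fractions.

step 0: x̄ = F·x = [4, -3]
step 0: P̄ = F·P·Fᵀ + Q = [13 -4; -4 7]
step 0: y = z − H·x̄ = [4]
step 0: S = H·P̄·Hᵀ + R = [44]
step 0: K = P̄·Hᵀ·S⁻¹ = [-1/2; 1/44]
step 0: x' = x̄ + K·y = [2, -32/11]
step 0: P' = (I − K·H)·P̄ = [2 -7/2; -7/2 307/44]
step 1: x̄ = F·x = [-20/11, 32/11]
step 1: P̄ = F·P·Fᵀ + Q = [98/11 -153/22; -153/22 527/44]
step 1: y = z − H·x̄ = [-41/11]
step 1: S = H·P̄·Hᵀ + R = [915/44]
step 1: K = P̄·Hᵀ·S⁻¹ = [-478/915; 17/183]
step 1: x' = x̄ + K·y = [118/915, 469/183]
step 1: P' = (I − K·H)·P̄ = [2959/915 -1088/183; -1088/183 2159/183]
step 2: x̄ = F·x = [1642/305, -469/183]
step 2: P̄ = F·P·Fᵀ + Q = [4137/305 -714/61; -714/61 3074/183]
step 2: y = z − H·x̄ = [4762/915]
step 2: S = H·P̄·Hᵀ + R = [23089/915]
step 2: K = P̄·Hᵀ·S⁻¹ = [-14112/23089; 550/2099]
step 2: x' = x̄ + K·y = [50858/23089, -2517/2099]
step 2: P' = (I − K·H)·P̄ = [95529/23089 -16086/2099; -16086/2099 31622/2099]

step 0: x' = [2, -32/11], P' = [2 -7/2; -7/2 307/44]
step 1: x' = [118/915, 469/183], P' = [2959/915 -1088/183; -1088/183 2159/183]
step 2: x' = [50858/23089, -2517/2099], P' = [95529/23089 -16086/2099; -16086/2099 31622/2099]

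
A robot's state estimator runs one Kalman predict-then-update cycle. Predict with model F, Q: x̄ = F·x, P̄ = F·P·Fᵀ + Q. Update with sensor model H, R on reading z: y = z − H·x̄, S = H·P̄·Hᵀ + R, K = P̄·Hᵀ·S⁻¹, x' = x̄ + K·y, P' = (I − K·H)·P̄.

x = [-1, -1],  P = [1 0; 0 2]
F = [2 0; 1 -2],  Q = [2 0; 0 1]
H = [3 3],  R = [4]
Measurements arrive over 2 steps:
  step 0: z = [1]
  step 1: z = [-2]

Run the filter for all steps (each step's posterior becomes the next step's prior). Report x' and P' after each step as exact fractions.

step 0: x' = [-34/23, 41/23], P' = [66/23 -62/23; -62/23 68/23]
step 1: x' = [592/15203, -11402/15203], P' = [18610/15203 -15850/15203; -15850/15203 19806/15203]

step 0: x̄ = F·x = [-2, 1]
step 0: P̄ = F·P·Fᵀ + Q = [6 2; 2 10]
step 0: y = z − H·x̄ = [4]
step 0: S = H·P̄·Hᵀ + R = [184]
step 0: K = P̄·Hᵀ·S⁻¹ = [3/23; 9/46]
step 0: x' = x̄ + K·y = [-34/23, 41/23]
step 0: P' = (I − K·H)·P̄ = [66/23 -62/23; -62/23 68/23]
step 1: x̄ = F·x = [-68/23, -116/23]
step 1: P̄ = F·P·Fᵀ + Q = [310/23 380/23; 380/23 609/23]
step 1: y = z − H·x̄ = [22]
step 1: S = H·P̄·Hᵀ + R = [661]
step 1: K = P̄·Hᵀ·S⁻¹ = [90/661; 129/661]
step 1: x' = x̄ + K·y = [592/15203, -11402/15203]
step 1: P' = (I − K·H)·P̄ = [18610/15203 -15850/15203; -15850/15203 19806/15203]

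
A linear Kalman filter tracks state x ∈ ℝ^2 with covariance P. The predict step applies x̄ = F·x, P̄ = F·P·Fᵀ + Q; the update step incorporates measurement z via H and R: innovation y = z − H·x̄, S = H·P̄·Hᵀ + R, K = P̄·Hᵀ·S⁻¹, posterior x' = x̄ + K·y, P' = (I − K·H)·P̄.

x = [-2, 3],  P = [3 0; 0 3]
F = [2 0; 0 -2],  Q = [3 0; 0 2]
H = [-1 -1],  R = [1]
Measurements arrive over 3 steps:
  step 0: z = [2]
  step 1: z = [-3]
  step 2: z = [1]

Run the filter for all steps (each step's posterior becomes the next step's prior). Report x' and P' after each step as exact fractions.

step 0: x̄ = F·x = [-4, -6]
step 0: P̄ = F·P·Fᵀ + Q = [15 0; 0 14]
step 0: y = z − H·x̄ = [-8]
step 0: S = H·P̄·Hᵀ + R = [30]
step 0: K = P̄·Hᵀ·S⁻¹ = [-1/2; -7/15]
step 0: x' = x̄ + K·y = [0, -34/15]
step 0: P' = (I − K·H)·P̄ = [15/2 -7; -7 112/15]
step 1: x̄ = F·x = [0, 68/15]
step 1: P̄ = F·P·Fᵀ + Q = [33 28; 28 478/15]
step 1: y = z − H·x̄ = [23/15]
step 1: S = H·P̄·Hᵀ + R = [1828/15]
step 1: K = P̄·Hᵀ·S⁻¹ = [-915/1828; -449/914]
step 1: x' = x̄ + K·y = [-1403/1828, 3455/914]
step 1: P' = (I − K·H)·P̄ = [4509/1828 -1797/914; -1797/914 1123/457]
step 2: x̄ = F·x = [-1403/914, -3455/457]
step 2: P̄ = F·P·Fᵀ + Q = [5880/457 3594/457; 3594/457 5406/457]
step 2: y = z − H·x̄ = [-7399/914]
step 2: S = H·P̄·Hᵀ + R = [18931/457]
step 2: K = P̄·Hᵀ·S⁻¹ = [-9474/18931; -9000/18931]
step 2: x' = x̄ + K·y = [95269/37862, -70265/18931]
step 2: P' = (I − K·H)·P̄ = [47172/18931 -37698/18931; -37698/18931 46698/18931]

step 0: x' = [0, -34/15], P' = [15/2 -7; -7 112/15]
step 1: x' = [-1403/1828, 3455/914], P' = [4509/1828 -1797/914; -1797/914 1123/457]
step 2: x' = [95269/37862, -70265/18931], P' = [47172/18931 -37698/18931; -37698/18931 46698/18931]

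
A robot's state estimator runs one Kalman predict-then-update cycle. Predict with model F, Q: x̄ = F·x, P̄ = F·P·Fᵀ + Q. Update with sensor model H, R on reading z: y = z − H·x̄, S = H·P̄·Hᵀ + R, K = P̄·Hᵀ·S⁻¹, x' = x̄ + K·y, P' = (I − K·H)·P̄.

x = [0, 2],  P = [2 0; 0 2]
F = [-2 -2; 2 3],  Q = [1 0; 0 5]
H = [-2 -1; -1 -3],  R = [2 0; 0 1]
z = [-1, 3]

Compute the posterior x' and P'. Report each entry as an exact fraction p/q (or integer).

x̄ = F·x = [-4, 6]
P̄ = F·P·Fᵀ + Q = [17 -20; -20 31]
y = z − H·x̄ = [-3, 17]
S = H·P̄·Hᵀ + R = [21 -13; -13 177]
K = P̄·Hᵀ·S⁻¹ = [-1919/3548 721/3548; 161/887 -354/887]
x' = x̄ + K·y = [1911/1774, -1179/887]
P' = (I − K·H)·P̄ = [2447/3548 -264/887; -264/887 206/887]

x' = [1911/1774, -1179/887]
P' = [2447/3548 -264/887; -264/887 206/887]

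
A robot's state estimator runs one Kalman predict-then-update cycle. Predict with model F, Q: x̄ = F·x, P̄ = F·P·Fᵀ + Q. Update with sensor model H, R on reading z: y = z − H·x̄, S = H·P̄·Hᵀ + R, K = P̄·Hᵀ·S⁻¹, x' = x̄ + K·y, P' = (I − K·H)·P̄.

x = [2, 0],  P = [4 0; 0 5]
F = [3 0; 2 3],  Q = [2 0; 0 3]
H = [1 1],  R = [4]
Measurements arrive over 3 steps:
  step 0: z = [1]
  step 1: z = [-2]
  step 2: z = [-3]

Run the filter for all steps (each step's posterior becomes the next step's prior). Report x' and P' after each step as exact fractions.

step 0: x̄ = F·x = [6, 4]
step 0: P̄ = F·P·Fᵀ + Q = [38 24; 24 64]
step 0: y = z − H·x̄ = [-9]
step 0: S = H·P̄·Hᵀ + R = [154]
step 0: K = P̄·Hᵀ·S⁻¹ = [31/77; 4/7]
step 0: x' = x̄ + K·y = [183/77, -8/7]
step 0: P' = (I − K·H)·P̄ = [1004/77 -80/7; -80/7 96/7]
step 1: x̄ = F·x = [549/77, 102/77]
step 1: P̄ = F·P·Fᵀ + Q = [9190/77 -1896/77; -1896/77 3191/77]
step 1: y = z − H·x̄ = [-115/11]
step 1: S = H·P̄·Hᵀ + R = [1271/11]
step 1: K = P̄·Hᵀ·S⁻¹ = [1042/1271; 185/1271]
step 1: x' = x̄ + K·y = [-12821/8897, -1753/8897]
step 1: P' = (I − K·H)·P̄ = [370922/8897 -341746/8897; -341746/8897 346926/8897]
step 2: x̄ = F·x = [-38463/8897, -30901/8897]
step 2: P̄ = F·P·Fᵀ + Q = [3356092/8897 -850182/8897; -850182/8897 531761/8897]
step 2: y = z − H·x̄ = [42673/8897]
step 2: S = H·P̄·Hᵀ + R = [2223077/8897]
step 2: K = P̄·Hᵀ·S⁻¹ = [2505910/2223077; -318421/2223077]
step 2: x' = x̄ + K·y = [2408507/2223077, -9248430/2223077]
step 2: P' = (I − K·H)·P̄ = [132771272/2223077 -122747632/2223077; -122747632/2223077 121473948/2223077]

step 0: x' = [183/77, -8/7], P' = [1004/77 -80/7; -80/7 96/7]
step 1: x' = [-12821/8897, -1753/8897], P' = [370922/8897 -341746/8897; -341746/8897 346926/8897]
step 2: x' = [2408507/2223077, -9248430/2223077], P' = [132771272/2223077 -122747632/2223077; -122747632/2223077 121473948/2223077]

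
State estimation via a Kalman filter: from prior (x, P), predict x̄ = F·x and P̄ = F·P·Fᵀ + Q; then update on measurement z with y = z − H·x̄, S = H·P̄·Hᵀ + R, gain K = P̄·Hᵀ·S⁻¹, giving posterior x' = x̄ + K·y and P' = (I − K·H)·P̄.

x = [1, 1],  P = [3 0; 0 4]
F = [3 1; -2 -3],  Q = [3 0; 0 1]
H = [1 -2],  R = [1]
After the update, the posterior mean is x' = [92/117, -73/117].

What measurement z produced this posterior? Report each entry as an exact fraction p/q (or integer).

z = [2]

x̄ = F·x = [4, -5]
P̄ = F·P·Fᵀ + Q = [34 -30; -30 49]
S = H·P̄·Hᵀ + R = [351]
K = P̄·Hᵀ·S⁻¹ = [94/351; -128/351]
x' − x̄ = [-376/117, 512/117] = K·y
y = (KᵀK)⁻¹·Kᵀ·(x' − x̄) = [-12]
z = y + H·x̄ = [-12] + [14] = [2]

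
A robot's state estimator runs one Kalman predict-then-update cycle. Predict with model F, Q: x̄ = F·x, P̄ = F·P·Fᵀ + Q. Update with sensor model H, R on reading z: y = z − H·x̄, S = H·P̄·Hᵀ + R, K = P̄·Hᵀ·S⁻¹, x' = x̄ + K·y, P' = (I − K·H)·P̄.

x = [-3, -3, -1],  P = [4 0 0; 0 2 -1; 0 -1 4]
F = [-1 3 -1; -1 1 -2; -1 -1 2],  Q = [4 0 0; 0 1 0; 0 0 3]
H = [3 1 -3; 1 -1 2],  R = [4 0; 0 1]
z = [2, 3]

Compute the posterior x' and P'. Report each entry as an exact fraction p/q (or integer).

x' = [1655/842, 2320/421, 2701/842]
P' = [343/842 346/421 311/842; 346/421 61711/9683 26843/9683; 311/842 26843/9683 26431/19366]

x̄ = F·x = [-5, 2, 4]
P̄ = F·P·Fᵀ + Q = [36 25 -17; 25 27 -18; -17 -18 29]
y = z − H·x̄ = [27, 2]
S = H·P̄·Hᵀ + R = [1180 -284; -284 134]
K = P̄·Hᵀ·S⁻¹ = [197/842 273/842; 1264/9683 -67/9683; -1037/19366 6329/19366]
x' = x̄ + K·y = [1655/842, 2320/421, 2701/842]
P' = (I − K·H)·P̄ = [343/842 346/421 311/842; 346/421 61711/9683 26843/9683; 311/842 26843/9683 26431/19366]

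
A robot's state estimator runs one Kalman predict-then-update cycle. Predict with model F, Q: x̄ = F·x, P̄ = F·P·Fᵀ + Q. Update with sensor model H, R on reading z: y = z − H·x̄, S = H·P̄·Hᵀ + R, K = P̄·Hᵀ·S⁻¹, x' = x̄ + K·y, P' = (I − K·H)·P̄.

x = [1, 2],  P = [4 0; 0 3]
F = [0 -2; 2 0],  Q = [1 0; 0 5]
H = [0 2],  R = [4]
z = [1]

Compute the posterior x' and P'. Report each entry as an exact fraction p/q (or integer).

x' = [-4, 25/44]
P' = [13 0; 0 21/22]

x̄ = F·x = [-4, 2]
P̄ = F·P·Fᵀ + Q = [13 0; 0 21]
y = z − H·x̄ = [-3]
S = H·P̄·Hᵀ + R = [88]
K = P̄·Hᵀ·S⁻¹ = [0; 21/44]
x' = x̄ + K·y = [-4, 25/44]
P' = (I − K·H)·P̄ = [13 0; 0 21/22]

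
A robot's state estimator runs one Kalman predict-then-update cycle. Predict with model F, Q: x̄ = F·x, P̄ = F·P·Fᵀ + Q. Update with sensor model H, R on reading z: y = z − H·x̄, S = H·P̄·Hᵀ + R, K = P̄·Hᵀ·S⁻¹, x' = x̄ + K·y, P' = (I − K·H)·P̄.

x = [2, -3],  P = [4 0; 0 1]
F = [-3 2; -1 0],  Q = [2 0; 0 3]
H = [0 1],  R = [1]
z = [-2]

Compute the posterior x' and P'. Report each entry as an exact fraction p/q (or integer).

x' = [-12, -2]
P' = [24 3/2; 3/2 7/8]

x̄ = F·x = [-12, -2]
P̄ = F·P·Fᵀ + Q = [42 12; 12 7]
y = z − H·x̄ = [0]
S = H·P̄·Hᵀ + R = [8]
K = P̄·Hᵀ·S⁻¹ = [3/2; 7/8]
x' = x̄ + K·y = [-12, -2]
P' = (I − K·H)·P̄ = [24 3/2; 3/2 7/8]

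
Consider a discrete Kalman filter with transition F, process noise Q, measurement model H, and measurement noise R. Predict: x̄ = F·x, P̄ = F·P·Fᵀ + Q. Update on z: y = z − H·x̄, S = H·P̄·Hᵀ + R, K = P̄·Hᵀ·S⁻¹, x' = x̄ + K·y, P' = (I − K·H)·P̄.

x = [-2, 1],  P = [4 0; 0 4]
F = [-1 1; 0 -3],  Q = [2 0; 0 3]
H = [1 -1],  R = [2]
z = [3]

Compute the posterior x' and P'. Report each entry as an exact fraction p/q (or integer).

x̄ = F·x = [3, -3]
P̄ = F·P·Fᵀ + Q = [10 -12; -12 39]
y = z − H·x̄ = [-3]
S = H·P̄·Hᵀ + R = [75]
K = P̄·Hᵀ·S⁻¹ = [22/75; -17/25]
x' = x̄ + K·y = [53/25, -24/25]
P' = (I − K·H)·P̄ = [266/75 74/25; 74/25 108/25]

x' = [53/25, -24/25]
P' = [266/75 74/25; 74/25 108/25]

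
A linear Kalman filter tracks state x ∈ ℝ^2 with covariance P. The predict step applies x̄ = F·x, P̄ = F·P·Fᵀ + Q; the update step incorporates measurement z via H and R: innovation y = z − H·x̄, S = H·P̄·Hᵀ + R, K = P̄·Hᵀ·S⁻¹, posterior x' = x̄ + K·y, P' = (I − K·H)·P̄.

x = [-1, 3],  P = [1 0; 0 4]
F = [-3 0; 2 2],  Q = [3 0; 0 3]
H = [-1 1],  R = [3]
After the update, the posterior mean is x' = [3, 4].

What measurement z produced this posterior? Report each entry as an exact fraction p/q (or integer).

z = [1]

x̄ = F·x = [3, 4]
P̄ = F·P·Fᵀ + Q = [12 -6; -6 23]
S = H·P̄·Hᵀ + R = [50]
K = P̄·Hᵀ·S⁻¹ = [-9/25; 29/50]
x' − x̄ = [0, 0] = K·y
y = (KᵀK)⁻¹·Kᵀ·(x' − x̄) = [0]
z = y + H·x̄ = [0] + [1] = [1]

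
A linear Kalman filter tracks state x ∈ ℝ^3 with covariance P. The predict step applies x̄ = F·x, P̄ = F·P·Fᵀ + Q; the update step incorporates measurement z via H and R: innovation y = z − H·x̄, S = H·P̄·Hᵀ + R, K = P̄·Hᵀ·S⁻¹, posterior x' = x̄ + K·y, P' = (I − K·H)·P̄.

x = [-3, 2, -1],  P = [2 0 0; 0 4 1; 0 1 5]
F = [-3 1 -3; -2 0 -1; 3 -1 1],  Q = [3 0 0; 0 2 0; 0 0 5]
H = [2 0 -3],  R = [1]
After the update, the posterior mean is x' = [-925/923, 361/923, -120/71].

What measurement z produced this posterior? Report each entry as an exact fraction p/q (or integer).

z = [3]

x̄ = F·x = [14, 7, -12]
P̄ = F·P·Fᵀ + Q = [64 26 -33; 26 15 -16; -33 -16 30]
S = H·P̄·Hᵀ + R = [923]
K = P̄·Hᵀ·S⁻¹ = [227/923; 100/923; -12/71]
x' − x̄ = [-13847/923, -6100/923, 732/71] = K·y
y = (KᵀK)⁻¹·Kᵀ·(x' − x̄) = [-61]
z = y + H·x̄ = [-61] + [64] = [3]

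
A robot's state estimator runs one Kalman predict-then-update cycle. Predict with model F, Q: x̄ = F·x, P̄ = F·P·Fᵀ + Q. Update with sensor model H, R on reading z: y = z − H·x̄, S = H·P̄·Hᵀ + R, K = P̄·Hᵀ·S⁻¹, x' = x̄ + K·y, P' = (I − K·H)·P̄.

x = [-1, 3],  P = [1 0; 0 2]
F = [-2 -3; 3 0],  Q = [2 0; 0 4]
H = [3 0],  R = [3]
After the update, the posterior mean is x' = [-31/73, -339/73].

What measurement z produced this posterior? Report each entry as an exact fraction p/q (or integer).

z = [-1]

x̄ = F·x = [-7, -3]
P̄ = F·P·Fᵀ + Q = [24 -6; -6 13]
S = H·P̄·Hᵀ + R = [219]
K = P̄·Hᵀ·S⁻¹ = [24/73; -6/73]
x' − x̄ = [480/73, -120/73] = K·y
y = (KᵀK)⁻¹·Kᵀ·(x' − x̄) = [20]
z = y + H·x̄ = [20] + [-21] = [-1]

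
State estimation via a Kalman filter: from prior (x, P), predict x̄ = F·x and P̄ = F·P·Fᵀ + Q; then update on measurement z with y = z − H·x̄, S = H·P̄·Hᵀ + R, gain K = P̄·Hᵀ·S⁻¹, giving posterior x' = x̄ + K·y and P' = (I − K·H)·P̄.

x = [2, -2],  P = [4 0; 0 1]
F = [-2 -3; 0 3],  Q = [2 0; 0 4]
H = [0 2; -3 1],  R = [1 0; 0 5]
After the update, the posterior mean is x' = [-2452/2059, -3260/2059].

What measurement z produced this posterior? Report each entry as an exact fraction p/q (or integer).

z = [-3, 2]

x̄ = F·x = [2, -6]
P̄ = F·P·Fᵀ + Q = [27 -9; -9 13]
S = H·P̄·Hᵀ + R = [53 80; 80 315]
K = P̄·Hᵀ·S⁻¹ = [306/2059 -666/2059; 998/2059 8/2059]
x' − x̄ = [-6570/2059, 9094/2059] = K·y
y = (KᵀK)⁻¹·Kᵀ·(x' − x̄) = [9, 14]
z = y + H·x̄ = [9, 14] + [-12, -12] = [-3, 2]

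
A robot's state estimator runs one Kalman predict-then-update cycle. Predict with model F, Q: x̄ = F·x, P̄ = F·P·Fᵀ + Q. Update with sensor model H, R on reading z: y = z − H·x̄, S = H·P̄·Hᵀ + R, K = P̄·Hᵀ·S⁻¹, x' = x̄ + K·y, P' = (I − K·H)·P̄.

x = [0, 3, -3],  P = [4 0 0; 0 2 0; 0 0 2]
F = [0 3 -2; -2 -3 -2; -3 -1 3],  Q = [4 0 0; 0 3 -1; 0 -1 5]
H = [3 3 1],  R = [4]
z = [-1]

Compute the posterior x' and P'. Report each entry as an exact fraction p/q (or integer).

x̄ = F·x = [15, -3, -12]
P̄ = F·P·Fᵀ + Q = [30 -10 -18; -10 45 17; -18 17 61]
y = z − H·x̄ = [-25]
S = H·P̄·Hᵀ + R = [554]
K = P̄·Hᵀ·S⁻¹ = [21/277; 61/277; 29/277]
x' = x̄ + K·y = [3630/277, -2356/277, -4049/277]
P' = (I − K·H)·P̄ = [7428/277 -5332/277 -6204/277; -5332/277 5023/277 1171/277; -6204/277 1171/277 15215/277]

x' = [3630/277, -2356/277, -4049/277]
P' = [7428/277 -5332/277 -6204/277; -5332/277 5023/277 1171/277; -6204/277 1171/277 15215/277]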